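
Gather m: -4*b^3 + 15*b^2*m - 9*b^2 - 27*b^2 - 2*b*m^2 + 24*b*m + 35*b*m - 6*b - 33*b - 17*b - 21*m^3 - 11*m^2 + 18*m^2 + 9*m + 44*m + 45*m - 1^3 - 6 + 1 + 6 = -4*b^3 - 36*b^2 - 56*b - 21*m^3 + m^2*(7 - 2*b) + m*(15*b^2 + 59*b + 98)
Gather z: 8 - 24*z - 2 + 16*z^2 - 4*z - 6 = 16*z^2 - 28*z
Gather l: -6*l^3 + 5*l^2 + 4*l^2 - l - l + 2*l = -6*l^3 + 9*l^2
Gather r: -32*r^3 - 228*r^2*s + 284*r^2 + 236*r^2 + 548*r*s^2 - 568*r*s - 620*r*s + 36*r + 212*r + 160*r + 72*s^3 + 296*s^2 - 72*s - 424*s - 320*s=-32*r^3 + r^2*(520 - 228*s) + r*(548*s^2 - 1188*s + 408) + 72*s^3 + 296*s^2 - 816*s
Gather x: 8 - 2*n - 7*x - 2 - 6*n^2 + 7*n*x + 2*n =-6*n^2 + x*(7*n - 7) + 6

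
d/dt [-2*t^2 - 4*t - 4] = -4*t - 4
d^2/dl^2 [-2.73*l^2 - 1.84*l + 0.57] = -5.46000000000000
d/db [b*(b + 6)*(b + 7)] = 3*b^2 + 26*b + 42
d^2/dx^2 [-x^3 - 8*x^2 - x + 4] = -6*x - 16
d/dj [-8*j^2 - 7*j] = -16*j - 7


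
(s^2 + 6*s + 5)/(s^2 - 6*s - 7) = (s + 5)/(s - 7)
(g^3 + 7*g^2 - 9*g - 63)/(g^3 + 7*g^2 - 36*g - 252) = (g^2 - 9)/(g^2 - 36)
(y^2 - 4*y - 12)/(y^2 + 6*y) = (y^2 - 4*y - 12)/(y*(y + 6))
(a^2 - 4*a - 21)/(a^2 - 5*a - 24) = (a - 7)/(a - 8)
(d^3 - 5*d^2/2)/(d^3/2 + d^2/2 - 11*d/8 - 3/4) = d^2*(8*d - 20)/(4*d^3 + 4*d^2 - 11*d - 6)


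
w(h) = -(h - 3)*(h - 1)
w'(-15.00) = 34.00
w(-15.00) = -288.00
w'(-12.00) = 28.00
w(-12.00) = -195.00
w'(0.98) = 2.04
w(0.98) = -0.04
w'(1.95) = 0.10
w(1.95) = 1.00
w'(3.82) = -3.64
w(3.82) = -2.31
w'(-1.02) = 6.04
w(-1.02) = -8.12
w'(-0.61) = 5.22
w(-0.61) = -5.81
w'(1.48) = 1.04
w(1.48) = 0.73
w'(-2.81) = 9.62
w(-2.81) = -22.14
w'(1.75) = 0.50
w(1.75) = 0.94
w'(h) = 4 - 2*h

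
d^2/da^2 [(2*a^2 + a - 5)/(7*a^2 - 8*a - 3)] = 2*(161*a^3 - 609*a^2 + 903*a - 431)/(343*a^6 - 1176*a^5 + 903*a^4 + 496*a^3 - 387*a^2 - 216*a - 27)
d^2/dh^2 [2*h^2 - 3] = 4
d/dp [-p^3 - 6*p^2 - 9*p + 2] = -3*p^2 - 12*p - 9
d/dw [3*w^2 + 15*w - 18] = 6*w + 15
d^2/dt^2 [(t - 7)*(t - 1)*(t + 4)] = 6*t - 8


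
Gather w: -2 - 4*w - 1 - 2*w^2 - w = -2*w^2 - 5*w - 3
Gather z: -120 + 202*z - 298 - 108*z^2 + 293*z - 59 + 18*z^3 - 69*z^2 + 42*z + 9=18*z^3 - 177*z^2 + 537*z - 468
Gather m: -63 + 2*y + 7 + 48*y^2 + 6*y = 48*y^2 + 8*y - 56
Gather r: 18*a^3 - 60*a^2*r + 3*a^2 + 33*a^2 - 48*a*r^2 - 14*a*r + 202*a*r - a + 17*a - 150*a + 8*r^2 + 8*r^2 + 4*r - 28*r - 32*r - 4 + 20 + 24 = 18*a^3 + 36*a^2 - 134*a + r^2*(16 - 48*a) + r*(-60*a^2 + 188*a - 56) + 40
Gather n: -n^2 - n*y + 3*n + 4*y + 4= -n^2 + n*(3 - y) + 4*y + 4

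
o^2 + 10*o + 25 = (o + 5)^2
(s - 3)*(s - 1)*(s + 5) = s^3 + s^2 - 17*s + 15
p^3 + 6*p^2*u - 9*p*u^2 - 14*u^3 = (p - 2*u)*(p + u)*(p + 7*u)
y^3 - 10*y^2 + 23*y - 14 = (y - 7)*(y - 2)*(y - 1)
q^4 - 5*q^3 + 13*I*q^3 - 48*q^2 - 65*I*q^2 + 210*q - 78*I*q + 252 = (q - 6)*(q + 1)*(q + 6*I)*(q + 7*I)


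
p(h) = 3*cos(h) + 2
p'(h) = -3*sin(h)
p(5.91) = 4.79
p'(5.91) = 1.09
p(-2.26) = 0.09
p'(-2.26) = 2.32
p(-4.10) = 0.28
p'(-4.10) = -2.45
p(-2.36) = -0.13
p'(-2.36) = 2.11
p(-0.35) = 4.82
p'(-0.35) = 1.03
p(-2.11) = 0.46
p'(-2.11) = 2.57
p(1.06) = 3.47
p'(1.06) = -2.62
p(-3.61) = -0.68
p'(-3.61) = -1.35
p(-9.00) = -0.73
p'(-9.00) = 1.24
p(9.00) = -0.73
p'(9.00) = -1.24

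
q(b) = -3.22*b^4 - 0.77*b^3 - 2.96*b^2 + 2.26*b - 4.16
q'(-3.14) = 396.83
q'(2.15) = -149.15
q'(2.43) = -210.58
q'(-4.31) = 1016.08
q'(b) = -12.88*b^3 - 2.31*b^2 - 5.92*b + 2.26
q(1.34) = -18.68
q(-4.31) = -1118.37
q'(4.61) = -1336.01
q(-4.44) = -1256.53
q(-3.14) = -329.62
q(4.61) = -1586.40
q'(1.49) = -54.30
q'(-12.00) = 21997.30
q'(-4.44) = 1110.37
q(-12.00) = -65896.88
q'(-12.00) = 21997.30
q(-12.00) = -65896.88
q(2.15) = -89.44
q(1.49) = -25.78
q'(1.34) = -40.81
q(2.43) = -139.47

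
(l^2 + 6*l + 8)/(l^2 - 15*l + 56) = (l^2 + 6*l + 8)/(l^2 - 15*l + 56)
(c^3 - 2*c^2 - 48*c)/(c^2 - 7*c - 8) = c*(c + 6)/(c + 1)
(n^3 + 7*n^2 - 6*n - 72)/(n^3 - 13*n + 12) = (n + 6)/(n - 1)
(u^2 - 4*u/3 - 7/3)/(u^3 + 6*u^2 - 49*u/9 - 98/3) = 3*(u + 1)/(3*u^2 + 25*u + 42)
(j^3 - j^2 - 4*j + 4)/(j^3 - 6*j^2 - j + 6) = (j^2 - 4)/(j^2 - 5*j - 6)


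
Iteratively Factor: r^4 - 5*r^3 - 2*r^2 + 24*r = (r + 2)*(r^3 - 7*r^2 + 12*r) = (r - 3)*(r + 2)*(r^2 - 4*r) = r*(r - 3)*(r + 2)*(r - 4)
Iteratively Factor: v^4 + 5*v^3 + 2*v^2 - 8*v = (v + 2)*(v^3 + 3*v^2 - 4*v) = (v - 1)*(v + 2)*(v^2 + 4*v) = (v - 1)*(v + 2)*(v + 4)*(v)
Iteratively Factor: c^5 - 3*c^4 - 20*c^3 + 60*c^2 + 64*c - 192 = (c - 2)*(c^4 - c^3 - 22*c^2 + 16*c + 96) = (c - 2)*(c + 2)*(c^3 - 3*c^2 - 16*c + 48) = (c - 4)*(c - 2)*(c + 2)*(c^2 + c - 12) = (c - 4)*(c - 2)*(c + 2)*(c + 4)*(c - 3)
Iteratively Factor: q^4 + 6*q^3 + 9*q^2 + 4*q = (q + 1)*(q^3 + 5*q^2 + 4*q) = q*(q + 1)*(q^2 + 5*q + 4) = q*(q + 1)^2*(q + 4)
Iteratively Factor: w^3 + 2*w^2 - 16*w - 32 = (w - 4)*(w^2 + 6*w + 8) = (w - 4)*(w + 2)*(w + 4)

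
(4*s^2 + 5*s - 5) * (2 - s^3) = -4*s^5 - 5*s^4 + 5*s^3 + 8*s^2 + 10*s - 10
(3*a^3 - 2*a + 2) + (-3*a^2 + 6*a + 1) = 3*a^3 - 3*a^2 + 4*a + 3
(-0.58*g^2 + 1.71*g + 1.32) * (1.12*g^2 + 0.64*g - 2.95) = -0.6496*g^4 + 1.544*g^3 + 4.2838*g^2 - 4.1997*g - 3.894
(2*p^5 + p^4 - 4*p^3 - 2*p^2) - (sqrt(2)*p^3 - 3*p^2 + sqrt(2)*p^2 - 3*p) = 2*p^5 + p^4 - 4*p^3 - sqrt(2)*p^3 - sqrt(2)*p^2 + p^2 + 3*p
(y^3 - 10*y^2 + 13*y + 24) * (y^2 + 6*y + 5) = y^5 - 4*y^4 - 42*y^3 + 52*y^2 + 209*y + 120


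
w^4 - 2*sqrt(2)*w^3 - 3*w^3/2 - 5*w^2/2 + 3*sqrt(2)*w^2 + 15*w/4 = w*(w - 3/2)*(w - 5*sqrt(2)/2)*(w + sqrt(2)/2)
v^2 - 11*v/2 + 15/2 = (v - 3)*(v - 5/2)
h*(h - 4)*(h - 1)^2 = h^4 - 6*h^3 + 9*h^2 - 4*h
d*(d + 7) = d^2 + 7*d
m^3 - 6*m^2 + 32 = (m - 4)^2*(m + 2)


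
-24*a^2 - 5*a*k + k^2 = (-8*a + k)*(3*a + k)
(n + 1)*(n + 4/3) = n^2 + 7*n/3 + 4/3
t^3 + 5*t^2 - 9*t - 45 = (t - 3)*(t + 3)*(t + 5)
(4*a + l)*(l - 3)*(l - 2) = 4*a*l^2 - 20*a*l + 24*a + l^3 - 5*l^2 + 6*l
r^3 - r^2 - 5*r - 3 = (r - 3)*(r + 1)^2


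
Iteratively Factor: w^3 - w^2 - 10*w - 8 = (w - 4)*(w^2 + 3*w + 2) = (w - 4)*(w + 1)*(w + 2)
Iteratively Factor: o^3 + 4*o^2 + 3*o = (o + 1)*(o^2 + 3*o) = o*(o + 1)*(o + 3)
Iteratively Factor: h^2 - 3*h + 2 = (h - 2)*(h - 1)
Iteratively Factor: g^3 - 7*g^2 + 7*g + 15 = (g - 5)*(g^2 - 2*g - 3) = (g - 5)*(g + 1)*(g - 3)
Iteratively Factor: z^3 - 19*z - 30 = (z - 5)*(z^2 + 5*z + 6) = (z - 5)*(z + 3)*(z + 2)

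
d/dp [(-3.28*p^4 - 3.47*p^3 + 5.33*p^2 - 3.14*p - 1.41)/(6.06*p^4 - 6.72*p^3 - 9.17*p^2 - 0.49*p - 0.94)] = (43.0698*p^6 - 4.44439999999997*p^5 + 129.5443*p^4 + 7.71019999999999*p^3 - 50.0457*p^2 - 35.8798*p + 2.2607)/(36.7236*p^8 - 81.4464*p^7 - 65.982*p^6 + 117.306*p^5 + 79.2817*p^4 + 21.6202*p^3 + 17.4797*p^2 + 0.9212*p + 0.8836)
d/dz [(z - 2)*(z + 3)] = 2*z + 1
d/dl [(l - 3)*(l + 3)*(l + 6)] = 3*l^2 + 12*l - 9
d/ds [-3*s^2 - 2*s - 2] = -6*s - 2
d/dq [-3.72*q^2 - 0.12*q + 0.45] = -7.44*q - 0.12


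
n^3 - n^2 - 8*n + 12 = (n - 2)^2*(n + 3)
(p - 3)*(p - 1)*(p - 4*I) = p^3 - 4*p^2 - 4*I*p^2 + 3*p + 16*I*p - 12*I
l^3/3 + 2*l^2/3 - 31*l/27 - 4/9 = (l/3 + 1)*(l - 4/3)*(l + 1/3)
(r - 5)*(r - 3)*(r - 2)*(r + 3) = r^4 - 7*r^3 + r^2 + 63*r - 90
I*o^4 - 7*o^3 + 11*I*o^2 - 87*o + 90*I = (o - 3*I)*(o + 5*I)*(o + 6*I)*(I*o + 1)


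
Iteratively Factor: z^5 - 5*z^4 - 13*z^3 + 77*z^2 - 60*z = (z - 3)*(z^4 - 2*z^3 - 19*z^2 + 20*z) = (z - 5)*(z - 3)*(z^3 + 3*z^2 - 4*z) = (z - 5)*(z - 3)*(z - 1)*(z^2 + 4*z) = z*(z - 5)*(z - 3)*(z - 1)*(z + 4)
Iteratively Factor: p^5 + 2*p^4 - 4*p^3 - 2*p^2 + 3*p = (p - 1)*(p^4 + 3*p^3 - p^2 - 3*p) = (p - 1)*(p + 3)*(p^3 - p) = p*(p - 1)*(p + 3)*(p^2 - 1) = p*(p - 1)*(p + 1)*(p + 3)*(p - 1)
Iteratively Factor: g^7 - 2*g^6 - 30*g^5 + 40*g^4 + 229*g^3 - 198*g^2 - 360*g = (g - 2)*(g^6 - 30*g^4 - 20*g^3 + 189*g^2 + 180*g) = (g - 5)*(g - 2)*(g^5 + 5*g^4 - 5*g^3 - 45*g^2 - 36*g) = (g - 5)*(g - 3)*(g - 2)*(g^4 + 8*g^3 + 19*g^2 + 12*g) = g*(g - 5)*(g - 3)*(g - 2)*(g^3 + 8*g^2 + 19*g + 12) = g*(g - 5)*(g - 3)*(g - 2)*(g + 1)*(g^2 + 7*g + 12) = g*(g - 5)*(g - 3)*(g - 2)*(g + 1)*(g + 4)*(g + 3)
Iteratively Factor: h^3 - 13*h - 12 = (h - 4)*(h^2 + 4*h + 3) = (h - 4)*(h + 1)*(h + 3)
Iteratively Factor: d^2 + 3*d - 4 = (d - 1)*(d + 4)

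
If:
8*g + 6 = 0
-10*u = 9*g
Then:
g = -3/4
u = 27/40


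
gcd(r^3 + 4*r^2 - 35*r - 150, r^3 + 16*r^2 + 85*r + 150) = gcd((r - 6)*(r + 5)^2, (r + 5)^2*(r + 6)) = r^2 + 10*r + 25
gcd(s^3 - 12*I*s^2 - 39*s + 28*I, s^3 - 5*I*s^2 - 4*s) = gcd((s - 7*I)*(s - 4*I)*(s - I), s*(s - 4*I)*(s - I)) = s^2 - 5*I*s - 4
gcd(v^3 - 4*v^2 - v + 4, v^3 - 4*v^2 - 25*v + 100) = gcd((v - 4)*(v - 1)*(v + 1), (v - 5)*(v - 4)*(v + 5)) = v - 4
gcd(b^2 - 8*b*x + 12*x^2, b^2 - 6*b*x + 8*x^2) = -b + 2*x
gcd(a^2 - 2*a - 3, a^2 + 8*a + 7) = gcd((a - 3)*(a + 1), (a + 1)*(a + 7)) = a + 1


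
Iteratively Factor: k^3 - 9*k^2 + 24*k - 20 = (k - 5)*(k^2 - 4*k + 4) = (k - 5)*(k - 2)*(k - 2)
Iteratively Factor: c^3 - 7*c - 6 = (c + 2)*(c^2 - 2*c - 3) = (c + 1)*(c + 2)*(c - 3)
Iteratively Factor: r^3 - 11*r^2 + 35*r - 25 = (r - 5)*(r^2 - 6*r + 5) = (r - 5)*(r - 1)*(r - 5)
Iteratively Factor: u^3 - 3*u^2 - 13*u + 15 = (u - 5)*(u^2 + 2*u - 3) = (u - 5)*(u - 1)*(u + 3)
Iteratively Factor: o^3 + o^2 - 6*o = (o - 2)*(o^2 + 3*o) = (o - 2)*(o + 3)*(o)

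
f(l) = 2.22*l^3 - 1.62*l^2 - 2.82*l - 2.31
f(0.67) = -4.26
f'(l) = 6.66*l^2 - 3.24*l - 2.82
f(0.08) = -2.54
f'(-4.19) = 127.68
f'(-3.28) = 79.46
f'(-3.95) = 113.89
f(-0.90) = -2.70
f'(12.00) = 917.34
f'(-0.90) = 5.49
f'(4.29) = 105.85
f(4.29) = 131.05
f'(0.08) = -3.04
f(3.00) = 34.59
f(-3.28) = -88.83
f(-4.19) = -182.24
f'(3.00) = 47.40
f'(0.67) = -2.00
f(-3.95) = -153.27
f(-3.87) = -144.33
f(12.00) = 3566.73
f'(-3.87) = 109.46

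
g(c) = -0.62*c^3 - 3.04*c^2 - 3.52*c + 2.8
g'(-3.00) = -2.02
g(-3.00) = 2.74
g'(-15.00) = -330.82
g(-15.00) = 1464.10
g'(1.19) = -13.39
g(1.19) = -6.74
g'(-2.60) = -0.29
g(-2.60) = 2.30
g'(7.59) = -156.82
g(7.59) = -470.14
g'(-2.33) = 0.55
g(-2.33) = 2.34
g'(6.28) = -115.06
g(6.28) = -292.76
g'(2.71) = -33.66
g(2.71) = -41.40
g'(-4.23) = -11.08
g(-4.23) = 10.22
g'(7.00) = -137.22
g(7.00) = -383.46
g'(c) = -1.86*c^2 - 6.08*c - 3.52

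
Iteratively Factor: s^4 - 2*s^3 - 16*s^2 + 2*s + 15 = (s - 5)*(s^3 + 3*s^2 - s - 3) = (s - 5)*(s + 3)*(s^2 - 1) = (s - 5)*(s + 1)*(s + 3)*(s - 1)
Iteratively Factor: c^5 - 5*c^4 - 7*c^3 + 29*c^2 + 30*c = (c - 3)*(c^4 - 2*c^3 - 13*c^2 - 10*c) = (c - 3)*(c + 1)*(c^3 - 3*c^2 - 10*c) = (c - 5)*(c - 3)*(c + 1)*(c^2 + 2*c) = c*(c - 5)*(c - 3)*(c + 1)*(c + 2)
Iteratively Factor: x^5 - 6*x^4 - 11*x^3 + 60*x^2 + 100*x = (x)*(x^4 - 6*x^3 - 11*x^2 + 60*x + 100) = x*(x + 2)*(x^3 - 8*x^2 + 5*x + 50) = x*(x - 5)*(x + 2)*(x^2 - 3*x - 10) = x*(x - 5)*(x + 2)^2*(x - 5)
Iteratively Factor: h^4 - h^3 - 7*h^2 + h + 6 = (h + 1)*(h^3 - 2*h^2 - 5*h + 6) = (h - 1)*(h + 1)*(h^2 - h - 6) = (h - 1)*(h + 1)*(h + 2)*(h - 3)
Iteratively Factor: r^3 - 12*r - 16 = (r - 4)*(r^2 + 4*r + 4) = (r - 4)*(r + 2)*(r + 2)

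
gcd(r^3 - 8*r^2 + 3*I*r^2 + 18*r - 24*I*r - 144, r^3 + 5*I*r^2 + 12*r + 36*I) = r^2 + 3*I*r + 18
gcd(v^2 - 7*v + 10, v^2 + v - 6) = v - 2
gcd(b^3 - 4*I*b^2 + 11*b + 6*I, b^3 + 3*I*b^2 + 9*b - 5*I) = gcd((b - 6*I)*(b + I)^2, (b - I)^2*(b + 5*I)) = 1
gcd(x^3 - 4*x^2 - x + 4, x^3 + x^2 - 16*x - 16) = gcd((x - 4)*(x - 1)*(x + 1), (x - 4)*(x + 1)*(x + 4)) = x^2 - 3*x - 4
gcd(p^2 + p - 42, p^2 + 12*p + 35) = p + 7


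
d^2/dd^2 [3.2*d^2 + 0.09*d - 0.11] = 6.40000000000000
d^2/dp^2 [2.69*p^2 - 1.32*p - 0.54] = 5.38000000000000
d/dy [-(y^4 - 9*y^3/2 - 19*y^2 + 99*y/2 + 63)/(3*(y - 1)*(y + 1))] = (-4*y^3 + 17*y^2 - 22*y + 99)/(6*(y^2 - 2*y + 1))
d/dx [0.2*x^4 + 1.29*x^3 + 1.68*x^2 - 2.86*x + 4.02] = 0.8*x^3 + 3.87*x^2 + 3.36*x - 2.86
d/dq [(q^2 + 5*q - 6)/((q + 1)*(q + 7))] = (3*q^2 + 26*q + 83)/(q^4 + 16*q^3 + 78*q^2 + 112*q + 49)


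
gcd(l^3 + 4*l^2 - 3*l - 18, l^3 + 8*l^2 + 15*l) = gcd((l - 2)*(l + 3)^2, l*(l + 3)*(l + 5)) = l + 3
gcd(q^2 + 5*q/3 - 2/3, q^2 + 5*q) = 1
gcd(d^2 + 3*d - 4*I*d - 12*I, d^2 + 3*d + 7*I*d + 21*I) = d + 3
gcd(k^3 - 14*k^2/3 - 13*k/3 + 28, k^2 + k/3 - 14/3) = k + 7/3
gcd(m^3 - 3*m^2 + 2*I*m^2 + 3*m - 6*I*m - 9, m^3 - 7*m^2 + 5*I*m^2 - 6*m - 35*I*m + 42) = m + 3*I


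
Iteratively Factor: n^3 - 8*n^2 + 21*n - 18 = (n - 3)*(n^2 - 5*n + 6) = (n - 3)^2*(n - 2)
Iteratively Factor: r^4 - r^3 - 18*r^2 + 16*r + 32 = (r - 2)*(r^3 + r^2 - 16*r - 16) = (r - 2)*(r + 4)*(r^2 - 3*r - 4) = (r - 2)*(r + 1)*(r + 4)*(r - 4)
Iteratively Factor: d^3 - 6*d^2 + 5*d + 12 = (d - 4)*(d^2 - 2*d - 3) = (d - 4)*(d + 1)*(d - 3)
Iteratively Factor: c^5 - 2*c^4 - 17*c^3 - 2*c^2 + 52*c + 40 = (c + 2)*(c^4 - 4*c^3 - 9*c^2 + 16*c + 20) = (c + 2)^2*(c^3 - 6*c^2 + 3*c + 10) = (c + 1)*(c + 2)^2*(c^2 - 7*c + 10) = (c - 5)*(c + 1)*(c + 2)^2*(c - 2)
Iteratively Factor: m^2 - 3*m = (m - 3)*(m)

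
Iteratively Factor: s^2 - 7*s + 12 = (s - 4)*(s - 3)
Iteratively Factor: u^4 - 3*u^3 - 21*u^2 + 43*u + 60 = (u + 4)*(u^3 - 7*u^2 + 7*u + 15) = (u - 3)*(u + 4)*(u^2 - 4*u - 5) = (u - 3)*(u + 1)*(u + 4)*(u - 5)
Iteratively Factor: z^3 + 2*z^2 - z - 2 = (z - 1)*(z^2 + 3*z + 2) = (z - 1)*(z + 1)*(z + 2)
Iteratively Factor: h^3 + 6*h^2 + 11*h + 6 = (h + 1)*(h^2 + 5*h + 6) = (h + 1)*(h + 3)*(h + 2)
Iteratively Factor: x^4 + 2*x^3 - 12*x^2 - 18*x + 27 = (x + 3)*(x^3 - x^2 - 9*x + 9) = (x - 3)*(x + 3)*(x^2 + 2*x - 3) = (x - 3)*(x + 3)^2*(x - 1)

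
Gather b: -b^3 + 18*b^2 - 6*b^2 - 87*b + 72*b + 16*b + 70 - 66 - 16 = -b^3 + 12*b^2 + b - 12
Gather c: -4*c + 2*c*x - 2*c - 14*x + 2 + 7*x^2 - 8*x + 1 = c*(2*x - 6) + 7*x^2 - 22*x + 3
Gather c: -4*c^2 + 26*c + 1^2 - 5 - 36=-4*c^2 + 26*c - 40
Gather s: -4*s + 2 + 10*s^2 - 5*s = 10*s^2 - 9*s + 2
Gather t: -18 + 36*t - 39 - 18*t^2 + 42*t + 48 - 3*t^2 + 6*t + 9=-21*t^2 + 84*t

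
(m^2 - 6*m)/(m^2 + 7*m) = (m - 6)/(m + 7)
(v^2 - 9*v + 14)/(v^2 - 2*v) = (v - 7)/v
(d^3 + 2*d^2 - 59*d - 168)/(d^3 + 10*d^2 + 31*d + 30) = (d^2 - d - 56)/(d^2 + 7*d + 10)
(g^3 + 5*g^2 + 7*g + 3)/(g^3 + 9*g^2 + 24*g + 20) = (g^3 + 5*g^2 + 7*g + 3)/(g^3 + 9*g^2 + 24*g + 20)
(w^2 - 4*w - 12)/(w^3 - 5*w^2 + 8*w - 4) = (w^2 - 4*w - 12)/(w^3 - 5*w^2 + 8*w - 4)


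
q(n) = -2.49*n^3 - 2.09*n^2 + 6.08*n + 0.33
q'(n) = -7.47*n^2 - 4.18*n + 6.08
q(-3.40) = 53.36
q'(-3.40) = -66.06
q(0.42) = 2.33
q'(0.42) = 3.01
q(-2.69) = 17.32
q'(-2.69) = -36.73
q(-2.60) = 14.16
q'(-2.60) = -33.55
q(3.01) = -68.21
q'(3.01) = -74.18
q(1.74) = -8.54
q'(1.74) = -23.81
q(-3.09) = 35.05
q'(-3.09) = -52.33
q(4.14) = -187.01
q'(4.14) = -139.26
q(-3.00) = 30.51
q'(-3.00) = -48.61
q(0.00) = 0.33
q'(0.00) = 6.08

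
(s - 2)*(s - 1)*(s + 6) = s^3 + 3*s^2 - 16*s + 12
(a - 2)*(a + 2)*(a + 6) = a^3 + 6*a^2 - 4*a - 24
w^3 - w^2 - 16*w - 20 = (w - 5)*(w + 2)^2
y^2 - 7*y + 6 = (y - 6)*(y - 1)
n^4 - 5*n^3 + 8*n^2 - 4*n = n*(n - 2)^2*(n - 1)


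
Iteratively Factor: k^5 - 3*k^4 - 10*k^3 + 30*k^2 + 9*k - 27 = (k - 3)*(k^4 - 10*k^2 + 9) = (k - 3)*(k + 3)*(k^3 - 3*k^2 - k + 3) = (k - 3)*(k + 1)*(k + 3)*(k^2 - 4*k + 3) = (k - 3)^2*(k + 1)*(k + 3)*(k - 1)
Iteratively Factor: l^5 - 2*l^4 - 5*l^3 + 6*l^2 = (l - 1)*(l^4 - l^3 - 6*l^2) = (l - 1)*(l + 2)*(l^3 - 3*l^2) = (l - 3)*(l - 1)*(l + 2)*(l^2) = l*(l - 3)*(l - 1)*(l + 2)*(l)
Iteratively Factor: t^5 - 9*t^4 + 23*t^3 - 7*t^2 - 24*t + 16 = (t - 4)*(t^4 - 5*t^3 + 3*t^2 + 5*t - 4) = (t - 4)*(t - 1)*(t^3 - 4*t^2 - t + 4) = (t - 4)*(t - 1)^2*(t^2 - 3*t - 4) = (t - 4)*(t - 1)^2*(t + 1)*(t - 4)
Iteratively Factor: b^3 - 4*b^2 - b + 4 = (b + 1)*(b^2 - 5*b + 4) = (b - 4)*(b + 1)*(b - 1)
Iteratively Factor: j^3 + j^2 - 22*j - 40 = (j + 4)*(j^2 - 3*j - 10) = (j + 2)*(j + 4)*(j - 5)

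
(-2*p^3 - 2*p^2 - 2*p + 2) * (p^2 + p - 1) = -2*p^5 - 4*p^4 - 2*p^3 + 2*p^2 + 4*p - 2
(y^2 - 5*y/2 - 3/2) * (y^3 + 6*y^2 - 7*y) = y^5 + 7*y^4/2 - 47*y^3/2 + 17*y^2/2 + 21*y/2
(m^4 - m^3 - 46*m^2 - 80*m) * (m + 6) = m^5 + 5*m^4 - 52*m^3 - 356*m^2 - 480*m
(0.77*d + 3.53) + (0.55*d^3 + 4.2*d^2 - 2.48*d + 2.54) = 0.55*d^3 + 4.2*d^2 - 1.71*d + 6.07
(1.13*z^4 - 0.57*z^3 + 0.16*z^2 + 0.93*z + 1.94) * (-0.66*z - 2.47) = -0.7458*z^5 - 2.4149*z^4 + 1.3023*z^3 - 1.009*z^2 - 3.5775*z - 4.7918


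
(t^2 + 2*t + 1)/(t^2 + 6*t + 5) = (t + 1)/(t + 5)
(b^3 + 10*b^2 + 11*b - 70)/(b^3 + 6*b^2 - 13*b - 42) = (b^2 + 3*b - 10)/(b^2 - b - 6)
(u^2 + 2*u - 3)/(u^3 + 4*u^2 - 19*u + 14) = (u + 3)/(u^2 + 5*u - 14)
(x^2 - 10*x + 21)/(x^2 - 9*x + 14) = (x - 3)/(x - 2)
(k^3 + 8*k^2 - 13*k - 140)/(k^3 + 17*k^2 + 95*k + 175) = (k - 4)/(k + 5)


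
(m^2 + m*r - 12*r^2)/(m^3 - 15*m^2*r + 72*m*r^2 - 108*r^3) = (m + 4*r)/(m^2 - 12*m*r + 36*r^2)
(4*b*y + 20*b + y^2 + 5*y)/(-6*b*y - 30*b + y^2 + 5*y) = (4*b + y)/(-6*b + y)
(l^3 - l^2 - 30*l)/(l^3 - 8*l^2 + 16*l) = (l^2 - l - 30)/(l^2 - 8*l + 16)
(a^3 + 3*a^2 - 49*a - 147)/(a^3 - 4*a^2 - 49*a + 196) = (a + 3)/(a - 4)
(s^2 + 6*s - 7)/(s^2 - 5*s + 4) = (s + 7)/(s - 4)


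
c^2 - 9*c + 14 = (c - 7)*(c - 2)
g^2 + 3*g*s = g*(g + 3*s)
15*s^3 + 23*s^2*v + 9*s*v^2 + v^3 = (s + v)*(3*s + v)*(5*s + v)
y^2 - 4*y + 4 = (y - 2)^2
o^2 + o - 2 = (o - 1)*(o + 2)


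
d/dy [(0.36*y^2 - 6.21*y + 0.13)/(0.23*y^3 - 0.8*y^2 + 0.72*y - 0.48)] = (-0.0828*y^4 + 2.8566*y^3 - 4.7985*y^2 - 0.1376*y + 2.8872)/(0.0529*y^6 - 0.368*y^5 + 0.9712*y^4 - 1.3728*y^3 + 1.2864*y^2 - 0.6912*y + 0.2304)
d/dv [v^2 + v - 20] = 2*v + 1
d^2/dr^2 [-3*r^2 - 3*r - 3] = -6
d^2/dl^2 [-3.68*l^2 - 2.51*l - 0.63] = -7.36000000000000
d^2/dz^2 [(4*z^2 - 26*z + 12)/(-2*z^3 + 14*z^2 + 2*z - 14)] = 2*(-2*z^6 + 39*z^5 - 315*z^4 + 1098*z^3 - 1704*z^2 + 1911*z - 307)/(z^9 - 21*z^8 + 144*z^7 - 280*z^6 - 438*z^5 + 966*z^4 + 440*z^3 - 1008*z^2 - 147*z + 343)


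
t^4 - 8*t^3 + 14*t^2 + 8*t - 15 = (t - 5)*(t - 3)*(t - 1)*(t + 1)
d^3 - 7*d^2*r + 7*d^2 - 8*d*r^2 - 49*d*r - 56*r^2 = (d + 7)*(d - 8*r)*(d + r)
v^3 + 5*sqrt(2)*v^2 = v^2*(v + 5*sqrt(2))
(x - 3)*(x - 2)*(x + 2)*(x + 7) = x^4 + 4*x^3 - 25*x^2 - 16*x + 84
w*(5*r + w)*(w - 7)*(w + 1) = 5*r*w^3 - 30*r*w^2 - 35*r*w + w^4 - 6*w^3 - 7*w^2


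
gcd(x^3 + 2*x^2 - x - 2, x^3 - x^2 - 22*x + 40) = 1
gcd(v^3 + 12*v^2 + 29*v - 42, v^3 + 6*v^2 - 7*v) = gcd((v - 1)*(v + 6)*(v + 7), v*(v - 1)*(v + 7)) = v^2 + 6*v - 7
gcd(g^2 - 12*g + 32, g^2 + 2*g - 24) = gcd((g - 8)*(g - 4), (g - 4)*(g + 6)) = g - 4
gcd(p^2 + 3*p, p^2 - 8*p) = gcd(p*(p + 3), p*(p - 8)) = p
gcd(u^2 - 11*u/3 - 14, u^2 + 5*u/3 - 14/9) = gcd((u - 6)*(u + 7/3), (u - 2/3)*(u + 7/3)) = u + 7/3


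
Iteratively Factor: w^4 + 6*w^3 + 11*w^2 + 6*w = (w + 1)*(w^3 + 5*w^2 + 6*w) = (w + 1)*(w + 3)*(w^2 + 2*w) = w*(w + 1)*(w + 3)*(w + 2)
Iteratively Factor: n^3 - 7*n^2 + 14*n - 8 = (n - 4)*(n^2 - 3*n + 2) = (n - 4)*(n - 1)*(n - 2)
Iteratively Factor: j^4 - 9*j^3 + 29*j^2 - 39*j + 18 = (j - 3)*(j^3 - 6*j^2 + 11*j - 6) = (j - 3)*(j - 2)*(j^2 - 4*j + 3) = (j - 3)*(j - 2)*(j - 1)*(j - 3)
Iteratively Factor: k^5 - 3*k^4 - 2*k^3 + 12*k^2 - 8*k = (k - 1)*(k^4 - 2*k^3 - 4*k^2 + 8*k) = (k - 1)*(k + 2)*(k^3 - 4*k^2 + 4*k) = (k - 2)*(k - 1)*(k + 2)*(k^2 - 2*k) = (k - 2)^2*(k - 1)*(k + 2)*(k)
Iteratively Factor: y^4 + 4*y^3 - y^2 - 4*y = (y)*(y^3 + 4*y^2 - y - 4) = y*(y + 4)*(y^2 - 1) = y*(y - 1)*(y + 4)*(y + 1)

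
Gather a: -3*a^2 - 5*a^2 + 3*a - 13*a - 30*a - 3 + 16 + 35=-8*a^2 - 40*a + 48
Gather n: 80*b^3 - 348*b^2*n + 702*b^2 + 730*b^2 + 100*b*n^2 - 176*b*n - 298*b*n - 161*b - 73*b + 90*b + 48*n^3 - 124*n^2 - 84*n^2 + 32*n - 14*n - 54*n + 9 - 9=80*b^3 + 1432*b^2 - 144*b + 48*n^3 + n^2*(100*b - 208) + n*(-348*b^2 - 474*b - 36)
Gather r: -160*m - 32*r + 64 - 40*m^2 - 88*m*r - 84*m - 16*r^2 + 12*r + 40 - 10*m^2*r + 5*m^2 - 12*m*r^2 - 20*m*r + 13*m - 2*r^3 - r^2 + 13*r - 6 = -35*m^2 - 231*m - 2*r^3 + r^2*(-12*m - 17) + r*(-10*m^2 - 108*m - 7) + 98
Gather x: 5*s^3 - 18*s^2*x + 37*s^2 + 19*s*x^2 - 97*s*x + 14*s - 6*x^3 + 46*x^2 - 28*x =5*s^3 + 37*s^2 + 14*s - 6*x^3 + x^2*(19*s + 46) + x*(-18*s^2 - 97*s - 28)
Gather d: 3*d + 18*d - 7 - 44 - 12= 21*d - 63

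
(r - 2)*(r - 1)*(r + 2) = r^3 - r^2 - 4*r + 4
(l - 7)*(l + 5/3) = l^2 - 16*l/3 - 35/3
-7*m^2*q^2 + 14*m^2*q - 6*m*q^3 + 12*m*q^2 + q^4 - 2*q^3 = q*(-7*m + q)*(m + q)*(q - 2)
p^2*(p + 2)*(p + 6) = p^4 + 8*p^3 + 12*p^2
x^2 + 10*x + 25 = (x + 5)^2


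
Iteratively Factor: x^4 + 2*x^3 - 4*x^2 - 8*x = (x)*(x^3 + 2*x^2 - 4*x - 8) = x*(x + 2)*(x^2 - 4) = x*(x - 2)*(x + 2)*(x + 2)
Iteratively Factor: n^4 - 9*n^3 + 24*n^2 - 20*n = (n - 5)*(n^3 - 4*n^2 + 4*n) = (n - 5)*(n - 2)*(n^2 - 2*n) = (n - 5)*(n - 2)^2*(n)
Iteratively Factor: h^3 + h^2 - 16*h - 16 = (h + 1)*(h^2 - 16) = (h - 4)*(h + 1)*(h + 4)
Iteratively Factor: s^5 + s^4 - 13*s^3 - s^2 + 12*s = (s - 3)*(s^4 + 4*s^3 - s^2 - 4*s) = (s - 3)*(s - 1)*(s^3 + 5*s^2 + 4*s) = (s - 3)*(s - 1)*(s + 1)*(s^2 + 4*s) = s*(s - 3)*(s - 1)*(s + 1)*(s + 4)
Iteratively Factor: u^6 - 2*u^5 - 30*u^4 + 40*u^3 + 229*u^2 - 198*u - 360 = (u + 4)*(u^5 - 6*u^4 - 6*u^3 + 64*u^2 - 27*u - 90) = (u - 3)*(u + 4)*(u^4 - 3*u^3 - 15*u^2 + 19*u + 30) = (u - 3)*(u + 3)*(u + 4)*(u^3 - 6*u^2 + 3*u + 10) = (u - 3)*(u - 2)*(u + 3)*(u + 4)*(u^2 - 4*u - 5) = (u - 3)*(u - 2)*(u + 1)*(u + 3)*(u + 4)*(u - 5)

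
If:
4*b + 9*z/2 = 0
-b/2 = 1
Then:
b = -2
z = 16/9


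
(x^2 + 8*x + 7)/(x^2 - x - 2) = (x + 7)/(x - 2)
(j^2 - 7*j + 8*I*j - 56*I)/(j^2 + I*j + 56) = (j - 7)/(j - 7*I)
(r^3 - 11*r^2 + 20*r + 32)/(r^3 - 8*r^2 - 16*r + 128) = (r + 1)/(r + 4)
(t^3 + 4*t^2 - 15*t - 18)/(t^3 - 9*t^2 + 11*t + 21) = (t + 6)/(t - 7)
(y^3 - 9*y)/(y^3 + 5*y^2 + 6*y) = (y - 3)/(y + 2)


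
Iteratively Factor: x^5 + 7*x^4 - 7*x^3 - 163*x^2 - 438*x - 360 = (x - 5)*(x^4 + 12*x^3 + 53*x^2 + 102*x + 72) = (x - 5)*(x + 4)*(x^3 + 8*x^2 + 21*x + 18) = (x - 5)*(x + 3)*(x + 4)*(x^2 + 5*x + 6) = (x - 5)*(x + 3)^2*(x + 4)*(x + 2)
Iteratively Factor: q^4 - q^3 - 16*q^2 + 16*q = (q - 4)*(q^3 + 3*q^2 - 4*q) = (q - 4)*(q + 4)*(q^2 - q) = q*(q - 4)*(q + 4)*(q - 1)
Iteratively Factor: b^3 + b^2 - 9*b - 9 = (b + 3)*(b^2 - 2*b - 3) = (b - 3)*(b + 3)*(b + 1)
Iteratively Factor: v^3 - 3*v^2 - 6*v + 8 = (v - 4)*(v^2 + v - 2) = (v - 4)*(v + 2)*(v - 1)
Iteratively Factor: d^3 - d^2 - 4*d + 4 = (d - 2)*(d^2 + d - 2) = (d - 2)*(d + 2)*(d - 1)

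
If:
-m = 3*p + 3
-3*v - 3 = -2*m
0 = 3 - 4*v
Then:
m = 21/8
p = -15/8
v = 3/4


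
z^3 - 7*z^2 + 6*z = z*(z - 6)*(z - 1)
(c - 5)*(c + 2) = c^2 - 3*c - 10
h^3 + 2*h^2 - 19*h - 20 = (h - 4)*(h + 1)*(h + 5)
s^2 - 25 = (s - 5)*(s + 5)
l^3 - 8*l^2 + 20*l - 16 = (l - 4)*(l - 2)^2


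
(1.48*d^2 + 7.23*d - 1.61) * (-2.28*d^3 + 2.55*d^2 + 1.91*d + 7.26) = -3.3744*d^5 - 12.7104*d^4 + 24.9341*d^3 + 20.4486*d^2 + 49.4147*d - 11.6886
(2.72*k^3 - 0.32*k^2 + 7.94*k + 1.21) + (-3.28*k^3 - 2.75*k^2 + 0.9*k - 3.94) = -0.56*k^3 - 3.07*k^2 + 8.84*k - 2.73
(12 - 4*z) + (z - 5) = 7 - 3*z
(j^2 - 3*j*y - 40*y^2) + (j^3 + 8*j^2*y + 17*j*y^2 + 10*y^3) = j^3 + 8*j^2*y + j^2 + 17*j*y^2 - 3*j*y + 10*y^3 - 40*y^2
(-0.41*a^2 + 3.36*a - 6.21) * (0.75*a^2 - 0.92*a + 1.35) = -0.3075*a^4 + 2.8972*a^3 - 8.3022*a^2 + 10.2492*a - 8.3835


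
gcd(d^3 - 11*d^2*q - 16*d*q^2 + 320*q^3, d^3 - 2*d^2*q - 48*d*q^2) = -d + 8*q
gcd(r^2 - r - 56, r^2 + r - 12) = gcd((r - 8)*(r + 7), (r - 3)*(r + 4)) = 1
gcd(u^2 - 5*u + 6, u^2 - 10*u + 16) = u - 2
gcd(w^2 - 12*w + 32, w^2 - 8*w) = w - 8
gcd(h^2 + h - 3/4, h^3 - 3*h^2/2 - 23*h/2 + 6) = h - 1/2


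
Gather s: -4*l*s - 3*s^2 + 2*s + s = -3*s^2 + s*(3 - 4*l)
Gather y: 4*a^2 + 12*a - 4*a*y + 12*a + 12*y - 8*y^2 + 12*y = 4*a^2 + 24*a - 8*y^2 + y*(24 - 4*a)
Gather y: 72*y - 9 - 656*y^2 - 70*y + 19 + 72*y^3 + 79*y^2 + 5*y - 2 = 72*y^3 - 577*y^2 + 7*y + 8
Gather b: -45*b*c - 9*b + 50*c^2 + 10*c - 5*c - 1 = b*(-45*c - 9) + 50*c^2 + 5*c - 1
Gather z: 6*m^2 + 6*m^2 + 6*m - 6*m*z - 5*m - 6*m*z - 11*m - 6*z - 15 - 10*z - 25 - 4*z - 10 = 12*m^2 - 10*m + z*(-12*m - 20) - 50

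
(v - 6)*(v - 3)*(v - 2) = v^3 - 11*v^2 + 36*v - 36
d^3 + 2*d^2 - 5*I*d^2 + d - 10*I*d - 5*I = (d + 1)^2*(d - 5*I)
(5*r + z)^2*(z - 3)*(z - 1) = 25*r^2*z^2 - 100*r^2*z + 75*r^2 + 10*r*z^3 - 40*r*z^2 + 30*r*z + z^4 - 4*z^3 + 3*z^2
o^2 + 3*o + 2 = (o + 1)*(o + 2)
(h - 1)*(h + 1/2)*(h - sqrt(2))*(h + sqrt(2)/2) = h^4 - sqrt(2)*h^3/2 - h^3/2 - 3*h^2/2 + sqrt(2)*h^2/4 + sqrt(2)*h/4 + h/2 + 1/2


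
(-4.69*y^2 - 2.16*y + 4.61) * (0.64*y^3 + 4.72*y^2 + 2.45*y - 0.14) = -3.0016*y^5 - 23.5192*y^4 - 18.7353*y^3 + 17.1238*y^2 + 11.5969*y - 0.6454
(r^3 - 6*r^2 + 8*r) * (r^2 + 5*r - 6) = r^5 - r^4 - 28*r^3 + 76*r^2 - 48*r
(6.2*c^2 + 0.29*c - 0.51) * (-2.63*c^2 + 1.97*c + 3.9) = -16.306*c^4 + 11.4513*c^3 + 26.0926*c^2 + 0.1263*c - 1.989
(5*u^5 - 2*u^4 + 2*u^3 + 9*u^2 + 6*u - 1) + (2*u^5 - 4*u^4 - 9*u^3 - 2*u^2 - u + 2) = 7*u^5 - 6*u^4 - 7*u^3 + 7*u^2 + 5*u + 1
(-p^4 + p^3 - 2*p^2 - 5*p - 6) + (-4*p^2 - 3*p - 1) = -p^4 + p^3 - 6*p^2 - 8*p - 7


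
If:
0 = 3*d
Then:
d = 0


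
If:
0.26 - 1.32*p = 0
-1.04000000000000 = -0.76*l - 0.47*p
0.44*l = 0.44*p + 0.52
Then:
No Solution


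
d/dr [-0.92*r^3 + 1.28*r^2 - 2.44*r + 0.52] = -2.76*r^2 + 2.56*r - 2.44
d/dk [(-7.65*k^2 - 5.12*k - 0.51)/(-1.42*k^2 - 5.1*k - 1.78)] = (31.7446*k^2 + 25.7856*k + 6.5126)/(2.0164*k^4 + 14.484*k^3 + 31.0652*k^2 + 18.156*k + 3.1684)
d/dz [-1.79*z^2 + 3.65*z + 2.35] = 3.65 - 3.58*z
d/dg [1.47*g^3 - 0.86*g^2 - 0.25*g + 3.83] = 4.41*g^2 - 1.72*g - 0.25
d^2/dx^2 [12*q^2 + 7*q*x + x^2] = 2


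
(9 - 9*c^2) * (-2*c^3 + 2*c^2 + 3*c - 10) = 18*c^5 - 18*c^4 - 45*c^3 + 108*c^2 + 27*c - 90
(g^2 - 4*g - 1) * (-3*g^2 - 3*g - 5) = -3*g^4 + 9*g^3 + 10*g^2 + 23*g + 5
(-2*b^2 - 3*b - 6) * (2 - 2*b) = 4*b^3 + 2*b^2 + 6*b - 12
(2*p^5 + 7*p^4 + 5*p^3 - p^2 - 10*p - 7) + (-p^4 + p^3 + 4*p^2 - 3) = 2*p^5 + 6*p^4 + 6*p^3 + 3*p^2 - 10*p - 10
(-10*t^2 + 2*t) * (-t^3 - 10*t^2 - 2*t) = 10*t^5 + 98*t^4 - 4*t^2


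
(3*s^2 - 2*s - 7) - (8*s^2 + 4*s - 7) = -5*s^2 - 6*s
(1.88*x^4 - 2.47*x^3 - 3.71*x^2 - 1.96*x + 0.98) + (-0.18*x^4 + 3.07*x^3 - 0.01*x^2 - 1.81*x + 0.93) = 1.7*x^4 + 0.6*x^3 - 3.72*x^2 - 3.77*x + 1.91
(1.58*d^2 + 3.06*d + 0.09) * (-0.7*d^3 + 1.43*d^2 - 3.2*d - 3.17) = -1.106*d^5 + 0.1174*d^4 - 0.743200000000001*d^3 - 14.6719*d^2 - 9.9882*d - 0.2853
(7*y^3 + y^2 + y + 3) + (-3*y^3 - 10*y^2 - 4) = 4*y^3 - 9*y^2 + y - 1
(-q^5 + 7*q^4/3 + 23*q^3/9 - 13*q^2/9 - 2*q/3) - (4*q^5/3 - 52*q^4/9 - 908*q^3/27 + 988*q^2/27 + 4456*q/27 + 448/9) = -7*q^5/3 + 73*q^4/9 + 977*q^3/27 - 1027*q^2/27 - 4474*q/27 - 448/9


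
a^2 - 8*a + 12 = (a - 6)*(a - 2)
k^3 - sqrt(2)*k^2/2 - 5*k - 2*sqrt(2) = (k - 2*sqrt(2))*(k + sqrt(2)/2)*(k + sqrt(2))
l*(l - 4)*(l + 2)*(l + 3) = l^4 + l^3 - 14*l^2 - 24*l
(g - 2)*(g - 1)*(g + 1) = g^3 - 2*g^2 - g + 2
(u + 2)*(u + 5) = u^2 + 7*u + 10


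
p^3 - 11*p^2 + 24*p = p*(p - 8)*(p - 3)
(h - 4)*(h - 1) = h^2 - 5*h + 4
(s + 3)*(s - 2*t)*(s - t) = s^3 - 3*s^2*t + 3*s^2 + 2*s*t^2 - 9*s*t + 6*t^2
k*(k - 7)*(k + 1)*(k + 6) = k^4 - 43*k^2 - 42*k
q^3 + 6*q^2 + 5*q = q*(q + 1)*(q + 5)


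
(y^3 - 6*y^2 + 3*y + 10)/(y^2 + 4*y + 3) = (y^2 - 7*y + 10)/(y + 3)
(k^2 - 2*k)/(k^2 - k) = (k - 2)/(k - 1)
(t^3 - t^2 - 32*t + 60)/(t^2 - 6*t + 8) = (t^2 + t - 30)/(t - 4)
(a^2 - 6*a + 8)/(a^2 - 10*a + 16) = (a - 4)/(a - 8)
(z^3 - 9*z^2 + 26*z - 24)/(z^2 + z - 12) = (z^2 - 6*z + 8)/(z + 4)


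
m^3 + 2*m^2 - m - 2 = (m - 1)*(m + 1)*(m + 2)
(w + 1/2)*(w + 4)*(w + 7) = w^3 + 23*w^2/2 + 67*w/2 + 14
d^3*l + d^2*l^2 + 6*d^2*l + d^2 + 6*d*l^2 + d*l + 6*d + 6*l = (d + 6)*(d + l)*(d*l + 1)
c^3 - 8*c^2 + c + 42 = (c - 7)*(c - 3)*(c + 2)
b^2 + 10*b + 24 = (b + 4)*(b + 6)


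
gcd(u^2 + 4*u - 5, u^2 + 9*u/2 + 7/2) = 1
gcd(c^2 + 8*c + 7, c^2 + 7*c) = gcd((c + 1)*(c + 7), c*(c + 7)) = c + 7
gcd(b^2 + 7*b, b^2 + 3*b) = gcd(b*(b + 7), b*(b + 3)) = b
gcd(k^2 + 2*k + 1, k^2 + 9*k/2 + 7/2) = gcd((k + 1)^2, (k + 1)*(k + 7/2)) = k + 1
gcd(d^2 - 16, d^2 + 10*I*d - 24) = 1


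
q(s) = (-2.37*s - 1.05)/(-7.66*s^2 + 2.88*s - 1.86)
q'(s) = (-2.37*s - 1.05)*(15.32*s - 2.88)/(-7.66*s^2 + 2.88*s - 1.86)^2 - 2.37/(-7.66*s^2 + 2.88*s - 1.86)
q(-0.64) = -0.07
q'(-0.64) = 0.22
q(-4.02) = -0.06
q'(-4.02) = -0.01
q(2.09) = 0.20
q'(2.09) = -0.12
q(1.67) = 0.27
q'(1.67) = -0.21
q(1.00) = 0.52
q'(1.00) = -0.61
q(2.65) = 0.15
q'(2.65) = -0.07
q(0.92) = 0.57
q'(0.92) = -0.70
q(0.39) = 1.04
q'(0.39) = -0.44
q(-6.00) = -0.04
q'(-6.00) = -0.01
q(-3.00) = -0.08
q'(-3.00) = -0.02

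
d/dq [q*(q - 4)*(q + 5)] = 3*q^2 + 2*q - 20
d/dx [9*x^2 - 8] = 18*x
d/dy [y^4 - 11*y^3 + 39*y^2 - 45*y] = 4*y^3 - 33*y^2 + 78*y - 45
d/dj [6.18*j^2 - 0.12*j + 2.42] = 12.36*j - 0.12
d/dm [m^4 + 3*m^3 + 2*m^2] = m*(4*m^2 + 9*m + 4)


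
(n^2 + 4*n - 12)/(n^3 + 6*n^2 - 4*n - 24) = 1/(n + 2)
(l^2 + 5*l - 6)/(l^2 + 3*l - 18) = (l - 1)/(l - 3)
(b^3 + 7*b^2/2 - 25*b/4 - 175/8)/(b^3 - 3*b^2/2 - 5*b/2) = (b^2 + 6*b + 35/4)/(b*(b + 1))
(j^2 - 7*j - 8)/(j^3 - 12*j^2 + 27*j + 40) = 1/(j - 5)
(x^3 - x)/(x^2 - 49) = (x^3 - x)/(x^2 - 49)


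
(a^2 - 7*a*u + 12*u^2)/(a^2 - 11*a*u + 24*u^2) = (-a + 4*u)/(-a + 8*u)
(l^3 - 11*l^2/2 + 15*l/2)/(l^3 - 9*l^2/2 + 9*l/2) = (2*l - 5)/(2*l - 3)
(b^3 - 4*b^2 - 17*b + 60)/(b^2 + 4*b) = b - 8 + 15/b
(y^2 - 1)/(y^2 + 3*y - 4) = (y + 1)/(y + 4)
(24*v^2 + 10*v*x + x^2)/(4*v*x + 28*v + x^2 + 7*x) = (6*v + x)/(x + 7)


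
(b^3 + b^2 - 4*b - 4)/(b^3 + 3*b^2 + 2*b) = (b - 2)/b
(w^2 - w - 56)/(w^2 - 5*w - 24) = (w + 7)/(w + 3)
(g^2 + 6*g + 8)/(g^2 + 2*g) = (g + 4)/g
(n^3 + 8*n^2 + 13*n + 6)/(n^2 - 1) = (n^2 + 7*n + 6)/(n - 1)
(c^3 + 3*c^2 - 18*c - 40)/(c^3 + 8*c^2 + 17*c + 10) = (c - 4)/(c + 1)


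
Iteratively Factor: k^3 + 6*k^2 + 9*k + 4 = (k + 1)*(k^2 + 5*k + 4) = (k + 1)*(k + 4)*(k + 1)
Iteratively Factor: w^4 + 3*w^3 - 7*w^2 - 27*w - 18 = (w + 2)*(w^3 + w^2 - 9*w - 9) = (w + 1)*(w + 2)*(w^2 - 9) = (w - 3)*(w + 1)*(w + 2)*(w + 3)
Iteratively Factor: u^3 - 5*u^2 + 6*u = (u - 2)*(u^2 - 3*u) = (u - 3)*(u - 2)*(u)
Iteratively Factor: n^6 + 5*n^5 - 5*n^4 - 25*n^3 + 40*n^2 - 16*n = (n + 4)*(n^5 + n^4 - 9*n^3 + 11*n^2 - 4*n) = (n - 1)*(n + 4)*(n^4 + 2*n^3 - 7*n^2 + 4*n) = (n - 1)^2*(n + 4)*(n^3 + 3*n^2 - 4*n) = (n - 1)^2*(n + 4)^2*(n^2 - n) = (n - 1)^3*(n + 4)^2*(n)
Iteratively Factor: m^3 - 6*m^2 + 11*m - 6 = (m - 2)*(m^2 - 4*m + 3) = (m - 3)*(m - 2)*(m - 1)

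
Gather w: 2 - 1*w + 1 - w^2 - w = -w^2 - 2*w + 3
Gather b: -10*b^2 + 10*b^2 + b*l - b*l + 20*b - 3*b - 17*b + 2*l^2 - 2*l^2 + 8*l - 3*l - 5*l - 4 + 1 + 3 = 0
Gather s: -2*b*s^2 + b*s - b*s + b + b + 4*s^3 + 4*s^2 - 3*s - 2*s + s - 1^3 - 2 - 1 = 2*b + 4*s^3 + s^2*(4 - 2*b) - 4*s - 4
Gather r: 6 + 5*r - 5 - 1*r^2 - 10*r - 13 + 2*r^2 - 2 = r^2 - 5*r - 14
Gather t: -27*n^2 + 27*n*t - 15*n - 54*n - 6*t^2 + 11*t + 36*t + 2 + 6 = -27*n^2 - 69*n - 6*t^2 + t*(27*n + 47) + 8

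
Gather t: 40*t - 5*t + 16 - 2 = 35*t + 14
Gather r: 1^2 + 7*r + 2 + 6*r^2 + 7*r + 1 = 6*r^2 + 14*r + 4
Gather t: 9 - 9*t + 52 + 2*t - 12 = 49 - 7*t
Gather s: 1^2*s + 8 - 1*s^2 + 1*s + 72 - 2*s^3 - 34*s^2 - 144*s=-2*s^3 - 35*s^2 - 142*s + 80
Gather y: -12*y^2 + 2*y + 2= -12*y^2 + 2*y + 2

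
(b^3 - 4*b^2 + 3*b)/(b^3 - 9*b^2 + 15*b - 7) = b*(b - 3)/(b^2 - 8*b + 7)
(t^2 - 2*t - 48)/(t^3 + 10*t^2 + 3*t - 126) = (t - 8)/(t^2 + 4*t - 21)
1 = 1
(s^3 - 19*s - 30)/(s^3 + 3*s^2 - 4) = (s^2 - 2*s - 15)/(s^2 + s - 2)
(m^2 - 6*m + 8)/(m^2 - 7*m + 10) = (m - 4)/(m - 5)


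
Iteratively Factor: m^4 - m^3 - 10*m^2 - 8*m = (m + 2)*(m^3 - 3*m^2 - 4*m) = m*(m + 2)*(m^2 - 3*m - 4) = m*(m - 4)*(m + 2)*(m + 1)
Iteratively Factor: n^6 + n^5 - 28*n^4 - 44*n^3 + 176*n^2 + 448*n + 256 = (n + 1)*(n^5 - 28*n^3 - 16*n^2 + 192*n + 256) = (n + 1)*(n + 2)*(n^4 - 2*n^3 - 24*n^2 + 32*n + 128) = (n - 4)*(n + 1)*(n + 2)*(n^3 + 2*n^2 - 16*n - 32) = (n - 4)*(n + 1)*(n + 2)^2*(n^2 - 16) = (n - 4)*(n + 1)*(n + 2)^2*(n + 4)*(n - 4)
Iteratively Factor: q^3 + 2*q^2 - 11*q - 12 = (q + 4)*(q^2 - 2*q - 3) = (q + 1)*(q + 4)*(q - 3)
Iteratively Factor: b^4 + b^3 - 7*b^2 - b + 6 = (b + 3)*(b^3 - 2*b^2 - b + 2) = (b - 2)*(b + 3)*(b^2 - 1) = (b - 2)*(b + 1)*(b + 3)*(b - 1)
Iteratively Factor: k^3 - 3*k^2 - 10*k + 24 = (k + 3)*(k^2 - 6*k + 8) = (k - 2)*(k + 3)*(k - 4)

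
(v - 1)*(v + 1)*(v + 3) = v^3 + 3*v^2 - v - 3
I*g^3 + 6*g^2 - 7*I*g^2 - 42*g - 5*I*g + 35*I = (g - 7)*(g - 5*I)*(I*g + 1)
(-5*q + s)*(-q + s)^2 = -5*q^3 + 11*q^2*s - 7*q*s^2 + s^3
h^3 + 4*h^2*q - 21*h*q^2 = h*(h - 3*q)*(h + 7*q)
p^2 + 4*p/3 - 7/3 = (p - 1)*(p + 7/3)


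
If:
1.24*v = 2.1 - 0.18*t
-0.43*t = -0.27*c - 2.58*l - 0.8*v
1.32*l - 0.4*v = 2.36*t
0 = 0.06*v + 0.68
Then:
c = -1323.83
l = 157.01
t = 89.74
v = -11.33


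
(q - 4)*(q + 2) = q^2 - 2*q - 8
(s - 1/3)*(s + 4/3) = s^2 + s - 4/9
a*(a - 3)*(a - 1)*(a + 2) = a^4 - 2*a^3 - 5*a^2 + 6*a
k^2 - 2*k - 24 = (k - 6)*(k + 4)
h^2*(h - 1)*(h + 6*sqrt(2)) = h^4 - h^3 + 6*sqrt(2)*h^3 - 6*sqrt(2)*h^2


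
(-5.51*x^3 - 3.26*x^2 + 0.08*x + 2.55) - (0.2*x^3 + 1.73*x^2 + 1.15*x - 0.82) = -5.71*x^3 - 4.99*x^2 - 1.07*x + 3.37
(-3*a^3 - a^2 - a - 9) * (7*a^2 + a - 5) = -21*a^5 - 10*a^4 + 7*a^3 - 59*a^2 - 4*a + 45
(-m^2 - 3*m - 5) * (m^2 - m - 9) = -m^4 - 2*m^3 + 7*m^2 + 32*m + 45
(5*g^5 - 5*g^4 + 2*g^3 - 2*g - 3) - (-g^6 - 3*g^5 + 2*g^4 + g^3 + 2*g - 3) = g^6 + 8*g^5 - 7*g^4 + g^3 - 4*g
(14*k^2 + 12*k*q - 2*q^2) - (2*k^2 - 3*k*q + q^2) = 12*k^2 + 15*k*q - 3*q^2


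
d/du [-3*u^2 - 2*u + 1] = -6*u - 2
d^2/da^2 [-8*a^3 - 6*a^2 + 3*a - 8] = -48*a - 12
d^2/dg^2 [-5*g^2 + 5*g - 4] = -10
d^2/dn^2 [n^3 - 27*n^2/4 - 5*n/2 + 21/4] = 6*n - 27/2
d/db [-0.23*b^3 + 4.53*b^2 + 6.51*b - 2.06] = -0.69*b^2 + 9.06*b + 6.51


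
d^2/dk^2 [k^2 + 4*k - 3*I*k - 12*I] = 2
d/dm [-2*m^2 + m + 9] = 1 - 4*m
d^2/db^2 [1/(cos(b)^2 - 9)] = 2*(-2*sin(b)^4 + 19*sin(b)^2 - 8)/(cos(b)^2 - 9)^3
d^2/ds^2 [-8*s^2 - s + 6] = -16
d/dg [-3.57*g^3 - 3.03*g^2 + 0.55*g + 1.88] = -10.71*g^2 - 6.06*g + 0.55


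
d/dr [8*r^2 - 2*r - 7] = 16*r - 2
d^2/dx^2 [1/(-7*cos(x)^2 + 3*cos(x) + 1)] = (-196*sin(x)^4 + 135*sin(x)^2 - 303*cos(x)/4 + 63*cos(3*x)/4 + 93)/(7*sin(x)^2 + 3*cos(x) - 6)^3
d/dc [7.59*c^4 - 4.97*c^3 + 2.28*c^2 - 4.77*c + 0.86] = 30.36*c^3 - 14.91*c^2 + 4.56*c - 4.77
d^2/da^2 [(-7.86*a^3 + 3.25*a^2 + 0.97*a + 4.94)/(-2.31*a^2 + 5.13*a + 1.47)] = (-5.6843418860808e-14*a^5 - 1.13686837721616e-13*a^4 + 379.703088*a^3 + 131.260122*a^2 + 433.387962*a - 292.976604)/(12.326391*a^6 - 82.122579*a^5 + 158.843916*a^4 - 30.486051*a^3 - 101.082492*a^2 - 33.256251*a - 3.176523)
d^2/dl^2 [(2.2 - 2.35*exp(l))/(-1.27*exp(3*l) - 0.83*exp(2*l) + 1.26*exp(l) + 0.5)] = (15.16126*exp(6*l) - 24.504015*exp(5*l) - 8.84842500000001*exp(4*l) + 22.83544*exp(3*l) + 0.180780000000002*exp(2*l) - 8.62522*exp(l) + 1.9735)*exp(l)/(2.048383*exp(9*l) + 4.016121*exp(8*l) - 3.472053*exp(7*l) - 9.816559*exp(6*l) + 0.282414000000001*exp(5*l) + 7.720374*exp(4*l) + 2.089524*exp(3*l) - 1.7589*exp(2*l) - 0.945*exp(l) - 0.125)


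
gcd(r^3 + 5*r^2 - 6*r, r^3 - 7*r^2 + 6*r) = r^2 - r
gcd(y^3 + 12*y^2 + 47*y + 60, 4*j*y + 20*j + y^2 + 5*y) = y + 5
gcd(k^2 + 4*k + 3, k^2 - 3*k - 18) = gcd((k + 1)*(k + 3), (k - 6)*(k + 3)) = k + 3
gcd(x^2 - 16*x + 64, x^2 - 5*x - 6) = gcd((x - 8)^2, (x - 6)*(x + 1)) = 1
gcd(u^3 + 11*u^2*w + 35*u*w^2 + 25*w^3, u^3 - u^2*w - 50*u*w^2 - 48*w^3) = u + w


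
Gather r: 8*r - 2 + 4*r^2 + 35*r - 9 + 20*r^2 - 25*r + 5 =24*r^2 + 18*r - 6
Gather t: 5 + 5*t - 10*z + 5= 5*t - 10*z + 10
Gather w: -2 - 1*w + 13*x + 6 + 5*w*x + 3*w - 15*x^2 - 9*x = w*(5*x + 2) - 15*x^2 + 4*x + 4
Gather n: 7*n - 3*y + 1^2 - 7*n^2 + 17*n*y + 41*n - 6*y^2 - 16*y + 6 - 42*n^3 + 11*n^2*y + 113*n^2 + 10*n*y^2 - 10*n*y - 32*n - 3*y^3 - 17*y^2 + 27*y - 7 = -42*n^3 + n^2*(11*y + 106) + n*(10*y^2 + 7*y + 16) - 3*y^3 - 23*y^2 + 8*y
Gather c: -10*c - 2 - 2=-10*c - 4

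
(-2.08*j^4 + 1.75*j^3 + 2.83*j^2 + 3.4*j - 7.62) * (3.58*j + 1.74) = -7.4464*j^5 + 2.6458*j^4 + 13.1764*j^3 + 17.0962*j^2 - 21.3636*j - 13.2588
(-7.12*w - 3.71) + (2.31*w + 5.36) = 1.65 - 4.81*w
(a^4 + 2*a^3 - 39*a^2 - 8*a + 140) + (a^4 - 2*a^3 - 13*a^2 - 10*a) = 2*a^4 - 52*a^2 - 18*a + 140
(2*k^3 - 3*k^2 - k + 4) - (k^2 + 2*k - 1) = 2*k^3 - 4*k^2 - 3*k + 5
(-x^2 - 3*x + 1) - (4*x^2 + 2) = -5*x^2 - 3*x - 1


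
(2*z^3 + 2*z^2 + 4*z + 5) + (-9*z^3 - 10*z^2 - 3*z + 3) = -7*z^3 - 8*z^2 + z + 8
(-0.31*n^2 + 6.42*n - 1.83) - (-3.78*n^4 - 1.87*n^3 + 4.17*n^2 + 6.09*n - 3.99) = 3.78*n^4 + 1.87*n^3 - 4.48*n^2 + 0.33*n + 2.16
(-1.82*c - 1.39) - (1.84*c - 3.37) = 1.98 - 3.66*c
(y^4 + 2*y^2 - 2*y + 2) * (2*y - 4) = 2*y^5 - 4*y^4 + 4*y^3 - 12*y^2 + 12*y - 8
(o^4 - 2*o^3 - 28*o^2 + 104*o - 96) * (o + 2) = o^5 - 32*o^3 + 48*o^2 + 112*o - 192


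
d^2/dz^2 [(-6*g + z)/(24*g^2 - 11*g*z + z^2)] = 2*(-(6*g - z)*(11*g - 2*z)^2 + (17*g - 3*z)*(24*g^2 - 11*g*z + z^2))/(24*g^2 - 11*g*z + z^2)^3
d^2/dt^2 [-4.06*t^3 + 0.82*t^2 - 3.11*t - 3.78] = 1.64 - 24.36*t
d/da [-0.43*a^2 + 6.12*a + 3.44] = 6.12 - 0.86*a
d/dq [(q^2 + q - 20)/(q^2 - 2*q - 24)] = (-3*q^2 - 8*q - 64)/(q^4 - 4*q^3 - 44*q^2 + 96*q + 576)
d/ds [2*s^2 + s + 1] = 4*s + 1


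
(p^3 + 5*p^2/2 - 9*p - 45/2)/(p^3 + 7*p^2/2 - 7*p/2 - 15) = (p - 3)/(p - 2)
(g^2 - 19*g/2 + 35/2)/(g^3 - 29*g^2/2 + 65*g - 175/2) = 1/(g - 5)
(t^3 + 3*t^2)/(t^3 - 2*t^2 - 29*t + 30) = t^2*(t + 3)/(t^3 - 2*t^2 - 29*t + 30)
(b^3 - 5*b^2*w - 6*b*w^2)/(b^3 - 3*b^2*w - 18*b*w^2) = (b + w)/(b + 3*w)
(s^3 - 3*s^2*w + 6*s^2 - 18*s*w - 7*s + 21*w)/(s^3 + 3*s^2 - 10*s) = (s^3 - 3*s^2*w + 6*s^2 - 18*s*w - 7*s + 21*w)/(s*(s^2 + 3*s - 10))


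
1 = 1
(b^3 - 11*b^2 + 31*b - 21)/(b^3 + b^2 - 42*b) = (b^3 - 11*b^2 + 31*b - 21)/(b*(b^2 + b - 42))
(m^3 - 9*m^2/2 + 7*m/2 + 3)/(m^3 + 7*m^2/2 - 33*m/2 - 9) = (m - 2)/(m + 6)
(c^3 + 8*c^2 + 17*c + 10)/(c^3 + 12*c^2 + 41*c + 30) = (c + 2)/(c + 6)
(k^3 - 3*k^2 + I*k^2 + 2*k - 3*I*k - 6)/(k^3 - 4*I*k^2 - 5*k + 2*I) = (k^2 + k*(-3 + 2*I) - 6*I)/(k^2 - 3*I*k - 2)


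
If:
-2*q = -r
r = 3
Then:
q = 3/2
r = 3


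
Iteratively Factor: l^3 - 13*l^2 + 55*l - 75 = (l - 5)*(l^2 - 8*l + 15) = (l - 5)*(l - 3)*(l - 5)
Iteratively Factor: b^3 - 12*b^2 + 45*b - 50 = (b - 5)*(b^2 - 7*b + 10) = (b - 5)*(b - 2)*(b - 5)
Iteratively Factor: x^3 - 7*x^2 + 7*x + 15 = (x - 3)*(x^2 - 4*x - 5) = (x - 3)*(x + 1)*(x - 5)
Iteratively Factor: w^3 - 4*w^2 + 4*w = (w)*(w^2 - 4*w + 4) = w*(w - 2)*(w - 2)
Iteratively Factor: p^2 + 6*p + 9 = (p + 3)*(p + 3)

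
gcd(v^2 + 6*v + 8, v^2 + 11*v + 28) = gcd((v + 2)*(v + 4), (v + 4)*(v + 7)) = v + 4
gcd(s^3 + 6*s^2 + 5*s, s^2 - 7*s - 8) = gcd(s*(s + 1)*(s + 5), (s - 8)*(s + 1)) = s + 1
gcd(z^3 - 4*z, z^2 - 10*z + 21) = 1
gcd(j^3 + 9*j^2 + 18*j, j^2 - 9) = j + 3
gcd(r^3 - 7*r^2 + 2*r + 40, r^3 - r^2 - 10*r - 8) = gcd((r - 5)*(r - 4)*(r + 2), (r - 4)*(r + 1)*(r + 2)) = r^2 - 2*r - 8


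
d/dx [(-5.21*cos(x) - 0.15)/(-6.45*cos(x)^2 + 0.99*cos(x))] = (-0.789160361274323 - 0.0454410956587902/cos(x) + 0.00348733989939551/cos(x)^2)*sin(x)/(-0.97698355666399*cos(x)^2 + 0.299911231348015*cos(x) - 0.0230164433360105)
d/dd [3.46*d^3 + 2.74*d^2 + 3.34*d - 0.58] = 10.38*d^2 + 5.48*d + 3.34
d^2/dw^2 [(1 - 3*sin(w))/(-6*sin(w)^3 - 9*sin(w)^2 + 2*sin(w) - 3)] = (-432*sin(w)^7 - 162*sin(w)^6 + 855*sin(w)^5 + 1488*sin(w)^4 - 36*sin(w)^3 - 1184*sin(w)^2 - 291*sin(w) + 82)/(6*sin(w)^3 + 9*sin(w)^2 - 2*sin(w) + 3)^3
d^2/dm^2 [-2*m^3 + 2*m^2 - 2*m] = 4 - 12*m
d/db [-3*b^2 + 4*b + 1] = 4 - 6*b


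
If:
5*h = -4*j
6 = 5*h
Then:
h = 6/5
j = -3/2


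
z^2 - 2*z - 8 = (z - 4)*(z + 2)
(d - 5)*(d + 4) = d^2 - d - 20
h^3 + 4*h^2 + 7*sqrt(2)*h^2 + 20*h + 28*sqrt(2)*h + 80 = (h + 4)*(h + 2*sqrt(2))*(h + 5*sqrt(2))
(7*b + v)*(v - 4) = 7*b*v - 28*b + v^2 - 4*v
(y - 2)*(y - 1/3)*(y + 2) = y^3 - y^2/3 - 4*y + 4/3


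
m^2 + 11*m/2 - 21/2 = (m - 3/2)*(m + 7)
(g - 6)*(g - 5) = g^2 - 11*g + 30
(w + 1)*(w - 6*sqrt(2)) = w^2 - 6*sqrt(2)*w + w - 6*sqrt(2)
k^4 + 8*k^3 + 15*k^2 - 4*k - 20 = (k - 1)*(k + 2)^2*(k + 5)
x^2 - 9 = (x - 3)*(x + 3)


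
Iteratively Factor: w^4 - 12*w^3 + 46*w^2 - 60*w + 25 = (w - 1)*(w^3 - 11*w^2 + 35*w - 25) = (w - 5)*(w - 1)*(w^2 - 6*w + 5) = (w - 5)^2*(w - 1)*(w - 1)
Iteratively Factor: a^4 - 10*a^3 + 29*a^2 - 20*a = (a - 1)*(a^3 - 9*a^2 + 20*a) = (a - 5)*(a - 1)*(a^2 - 4*a) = (a - 5)*(a - 4)*(a - 1)*(a)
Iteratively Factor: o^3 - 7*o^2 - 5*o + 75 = (o - 5)*(o^2 - 2*o - 15) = (o - 5)*(o + 3)*(o - 5)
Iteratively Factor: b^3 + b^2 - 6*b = (b)*(b^2 + b - 6) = b*(b - 2)*(b + 3)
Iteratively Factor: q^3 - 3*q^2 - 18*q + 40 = (q + 4)*(q^2 - 7*q + 10) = (q - 2)*(q + 4)*(q - 5)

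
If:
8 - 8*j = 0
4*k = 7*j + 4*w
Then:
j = 1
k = w + 7/4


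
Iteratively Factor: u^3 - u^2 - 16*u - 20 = (u + 2)*(u^2 - 3*u - 10) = (u - 5)*(u + 2)*(u + 2)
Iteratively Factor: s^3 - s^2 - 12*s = (s - 4)*(s^2 + 3*s) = (s - 4)*(s + 3)*(s)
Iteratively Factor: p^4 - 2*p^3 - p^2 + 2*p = (p)*(p^3 - 2*p^2 - p + 2) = p*(p + 1)*(p^2 - 3*p + 2) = p*(p - 2)*(p + 1)*(p - 1)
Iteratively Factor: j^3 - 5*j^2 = (j - 5)*(j^2) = j*(j - 5)*(j)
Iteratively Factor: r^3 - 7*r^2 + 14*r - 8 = (r - 4)*(r^2 - 3*r + 2) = (r - 4)*(r - 2)*(r - 1)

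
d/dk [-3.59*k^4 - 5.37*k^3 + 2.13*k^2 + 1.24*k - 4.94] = -14.36*k^3 - 16.11*k^2 + 4.26*k + 1.24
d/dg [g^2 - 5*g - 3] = 2*g - 5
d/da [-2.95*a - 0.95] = -2.95000000000000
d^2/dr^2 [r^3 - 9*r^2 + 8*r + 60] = 6*r - 18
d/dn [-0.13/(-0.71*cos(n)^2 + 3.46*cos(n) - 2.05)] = (0.1846*cos(n) - 0.4498)*sin(n)/(0.71*cos(n)^2 - 3.46*cos(n) + 2.05)^2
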